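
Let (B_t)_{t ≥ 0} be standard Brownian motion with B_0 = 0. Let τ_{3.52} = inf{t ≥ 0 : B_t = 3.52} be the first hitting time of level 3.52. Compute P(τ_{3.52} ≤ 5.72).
P(τ_{3.52} ≤ 5.72) = 2(1 − Φ(3.52/√5.72)) = 2(1 − Φ(1.4718)) ≈ 0.1411

By the reflection principle for standard BM, P(τ_b ≤ t) = 2 · P(B_t ≥ b). Since B_t ~ N(0, t), P(B_t ≥ 3.52) = 1 − Φ(3.52/√t) = 1 − Φ(3.52/√5.72) = 1 − Φ(1.4718) ≈ 0.07054. Doubling: P(τ_{3.52} ≤ 5.72) ≈ 2 · 0.07054 = 0.14108 ≈ 0.1411.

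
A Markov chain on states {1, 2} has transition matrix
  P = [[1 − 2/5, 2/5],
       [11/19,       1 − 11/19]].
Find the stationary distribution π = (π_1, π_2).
π_1 = 55/93, π_2 = 38/93

Solve πP = π with π_1 + π_2 = 1. From πP = π: π_1 · (1 − 2/5) + π_2 · 11/19 = π_1 ⇒ π_2 · 11/19 = π_1 · 2/5 ⇒ π_2/π_1 = (2/5)/(11/19) = 38/55. Together with π_1 + π_2 = 1:
  π_1 = (11/19)/(2/5 + 11/19) = (11/19)/(93/95) = 55/93,
  π_2 = (2/5)/(2/5 + 11/19) = (2/5)/(93/95) = 38/93.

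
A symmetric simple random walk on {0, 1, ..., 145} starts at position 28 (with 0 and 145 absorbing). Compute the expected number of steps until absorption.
E[τ | X_0 = 28] = 3276

Let v_k = E[τ | X_0 = k]. Boundary: v_0 = v_145 = 0. Recurrence: v_k = 1 + (v_{k-1} + v_{k+1})/2 for 1 ≤ k ≤ 144. The particular solution to v_k − (v_{k-1} + v_{k+1})/2 = 1 is v_k = −k^2. Adding homogeneous solution A + B k and matching boundaries gives v_k = k (145 − k). Substituting k = 28: v_28 = 28 · 117 = 3276.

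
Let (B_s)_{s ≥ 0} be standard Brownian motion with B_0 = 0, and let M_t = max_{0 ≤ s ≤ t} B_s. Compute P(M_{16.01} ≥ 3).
P(M_{16.01} ≥ 3) = 2·P(B_{16.01} ≥ 3) = 2(1 − Φ(3/√16.01)) ≈ 0.4534

By the reflection principle for Brownian motion, P(M_t ≥ a) = 2 · P(B_t ≥ a) for a ≥ 0. Since B_t ~ N(0, t), P(B_t ≥ 3) = 1 − Φ(3/√t) = 1 − Φ(3/√16.01) = 1 − Φ(0.7498). So
  P(M_{16.01} ≥ 3) = 2(1 − Φ(0.7498)) ≈ 0.4534.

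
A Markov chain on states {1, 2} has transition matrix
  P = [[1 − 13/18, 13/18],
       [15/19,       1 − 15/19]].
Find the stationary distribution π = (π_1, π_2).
π_1 = 270/517, π_2 = 247/517

Solve πP = π with π_1 + π_2 = 1. From πP = π: π_1 · (1 − 13/18) + π_2 · 15/19 = π_1 ⇒ π_2 · 15/19 = π_1 · 13/18 ⇒ π_2/π_1 = (13/18)/(15/19) = 247/270. Together with π_1 + π_2 = 1:
  π_1 = (15/19)/(13/18 + 15/19) = (15/19)/(517/342) = 270/517,
  π_2 = (13/18)/(13/18 + 15/19) = (13/18)/(517/342) = 247/517.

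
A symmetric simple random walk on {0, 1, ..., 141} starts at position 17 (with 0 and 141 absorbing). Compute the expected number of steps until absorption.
E[τ | X_0 = 17] = 2108

Let v_k = E[τ | X_0 = k]. Boundary: v_0 = v_141 = 0. Recurrence: v_k = 1 + (v_{k-1} + v_{k+1})/2 for 1 ≤ k ≤ 140. The particular solution to v_k − (v_{k-1} + v_{k+1})/2 = 1 is v_k = −k^2. Adding homogeneous solution A + B k and matching boundaries gives v_k = k (141 − k). Substituting k = 17: v_17 = 17 · 124 = 2108.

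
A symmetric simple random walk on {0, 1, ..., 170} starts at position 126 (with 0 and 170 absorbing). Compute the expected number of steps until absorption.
E[τ | X_0 = 126] = 5544

Let v_k = E[τ | X_0 = k]. Boundary: v_0 = v_170 = 0. Recurrence: v_k = 1 + (v_{k-1} + v_{k+1})/2 for 1 ≤ k ≤ 169. The particular solution to v_k − (v_{k-1} + v_{k+1})/2 = 1 is v_k = −k^2. Adding homogeneous solution A + B k and matching boundaries gives v_k = k (170 − k). Substituting k = 126: v_126 = 126 · 44 = 5544.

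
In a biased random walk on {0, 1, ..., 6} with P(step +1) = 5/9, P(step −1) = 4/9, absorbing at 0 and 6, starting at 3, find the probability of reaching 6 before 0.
P(hit 6 before 0) = (1 − (4/5)^3) / (1 − (4/5)^6) = 125/189

Let u_k denote P(reach 6 before 0 | start at k). Boundary: u_0 = 0, u_6 = 1. Recurrence: u_k = 5/9·u_{k+1} + 4/9·u_{k-1} for 1 ≤ k ≤ 5. Try u_k = A + B·r^k with r = q/p = (4/9)/(5/9) = 4/5. Substitution satisfies the recurrence; boundary conditions give:
  u_k = (1 − r^k) / (1 − r^N) = (1 − (4/5)^3) / (1 − (4/5)^6) = 125/189.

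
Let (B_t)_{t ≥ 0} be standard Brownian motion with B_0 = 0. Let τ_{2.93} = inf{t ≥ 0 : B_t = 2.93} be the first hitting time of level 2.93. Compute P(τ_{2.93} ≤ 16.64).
P(τ_{2.93} ≤ 16.64) = 2(1 − Φ(2.93/√16.64)) = 2(1 − Φ(0.7183)) ≈ 0.4726

By the reflection principle for standard BM, P(τ_b ≤ t) = 2 · P(B_t ≥ b). Since B_t ~ N(0, t), P(B_t ≥ 2.93) = 1 − Φ(2.93/√t) = 1 − Φ(2.93/√16.64) = 1 − Φ(0.7183) ≈ 0.23629. Doubling: P(τ_{2.93} ≤ 16.64) ≈ 2 · 0.23629 = 0.47258 ≈ 0.4726.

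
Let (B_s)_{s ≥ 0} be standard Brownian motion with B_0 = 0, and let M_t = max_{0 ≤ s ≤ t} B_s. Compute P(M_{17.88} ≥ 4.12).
P(M_{17.88} ≥ 4.12) = 2·P(B_{17.88} ≥ 4.12) = 2(1 − Φ(4.12/√17.88)) ≈ 0.3299

By the reflection principle for Brownian motion, P(M_t ≥ a) = 2 · P(B_t ≥ a) for a ≥ 0. Since B_t ~ N(0, t), P(B_t ≥ 4.12) = 1 − Φ(4.12/√t) = 1 − Φ(4.12/√17.88) = 1 − Φ(0.9743). So
  P(M_{17.88} ≥ 4.12) = 2(1 − Φ(0.9743)) ≈ 0.3299.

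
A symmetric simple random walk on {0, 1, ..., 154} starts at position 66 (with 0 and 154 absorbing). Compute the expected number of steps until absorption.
E[τ | X_0 = 66] = 5808

Let v_k = E[τ | X_0 = k]. Boundary: v_0 = v_154 = 0. Recurrence: v_k = 1 + (v_{k-1} + v_{k+1})/2 for 1 ≤ k ≤ 153. The particular solution to v_k − (v_{k-1} + v_{k+1})/2 = 1 is v_k = −k^2. Adding homogeneous solution A + B k and matching boundaries gives v_k = k (154 − k). Substituting k = 66: v_66 = 66 · 88 = 5808.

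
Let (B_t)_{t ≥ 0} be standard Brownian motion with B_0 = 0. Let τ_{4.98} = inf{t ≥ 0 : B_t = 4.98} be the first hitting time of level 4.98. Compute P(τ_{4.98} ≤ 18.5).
P(τ_{4.98} ≤ 18.5) = 2(1 − Φ(4.98/√18.5)) = 2(1 − Φ(1.1578)) ≈ 0.2469

By the reflection principle for standard BM, P(τ_b ≤ t) = 2 · P(B_t ≥ b). Since B_t ~ N(0, t), P(B_t ≥ 4.98) = 1 − Φ(4.98/√t) = 1 − Φ(4.98/√18.5) = 1 − Φ(1.1578) ≈ 0.12347. Doubling: P(τ_{4.98} ≤ 18.5) ≈ 2 · 0.12347 = 0.24694 ≈ 0.2469.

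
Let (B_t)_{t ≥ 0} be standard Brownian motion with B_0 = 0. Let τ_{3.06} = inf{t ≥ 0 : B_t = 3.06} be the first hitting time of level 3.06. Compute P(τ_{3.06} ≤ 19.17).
P(τ_{3.06} ≤ 19.17) = 2(1 − Φ(3.06/√19.17)) = 2(1 − Φ(0.6989)) ≈ 0.4846

By the reflection principle for standard BM, P(τ_b ≤ t) = 2 · P(B_t ≥ b). Since B_t ~ N(0, t), P(B_t ≥ 3.06) = 1 − Φ(3.06/√t) = 1 − Φ(3.06/√19.17) = 1 − Φ(0.6989) ≈ 0.24231. Doubling: P(τ_{3.06} ≤ 19.17) ≈ 2 · 0.24231 = 0.48462 ≈ 0.4846.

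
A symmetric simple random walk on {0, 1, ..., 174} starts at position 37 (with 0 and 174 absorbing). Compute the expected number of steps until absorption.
E[τ | X_0 = 37] = 5069

Let v_k = E[τ | X_0 = k]. Boundary: v_0 = v_174 = 0. Recurrence: v_k = 1 + (v_{k-1} + v_{k+1})/2 for 1 ≤ k ≤ 173. The particular solution to v_k − (v_{k-1} + v_{k+1})/2 = 1 is v_k = −k^2. Adding homogeneous solution A + B k and matching boundaries gives v_k = k (174 − k). Substituting k = 37: v_37 = 37 · 137 = 5069.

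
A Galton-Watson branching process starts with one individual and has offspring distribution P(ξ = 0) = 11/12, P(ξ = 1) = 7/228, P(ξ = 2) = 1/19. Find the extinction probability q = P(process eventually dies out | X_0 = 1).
q = 1

Mean offspring μ = 0·11/12 + 1·7/228 + 2·1/19 = 31/228 ≤ 1. For μ ≤ 1 with offspring not concentrated at 1, the Galton-Watson process goes extinct almost surely, so q = 1.
(Algebraic check: The pgf is f(s) = 11/12 + 7/228·s + 1/19·s². The extinction probability q is the smallest fixed point of f in [0, 1]. Setting s = f(s):
  1/19·s² + (7/228 − 1)·s + 11/12 = 0
  1/19·s² − (11/12 + 1/19)·s + 11/12 = 0
which factors as (s − 1)·(1/19·s − 11/12) = 0, giving roots s = 1 and s = (11/12)/(1/19) = 209/12. Since 209/12 ≥ 1, the smallest root in [0, 1] is s = 1.)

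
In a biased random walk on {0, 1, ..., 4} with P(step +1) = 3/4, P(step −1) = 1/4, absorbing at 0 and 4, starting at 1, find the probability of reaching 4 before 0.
P(hit 4 before 0) = (1 − (1/3)^1) / (1 − (1/3)^4) = 27/40

Let u_k denote P(reach 4 before 0 | start at k). Boundary: u_0 = 0, u_4 = 1. Recurrence: u_k = 3/4·u_{k+1} + 1/4·u_{k-1} for 1 ≤ k ≤ 3. Try u_k = A + B·r^k with r = q/p = (1/4)/(3/4) = 1/3. Substitution satisfies the recurrence; boundary conditions give:
  u_k = (1 − r^k) / (1 − r^N) = (1 − (1/3)^1) / (1 − (1/3)^4) = 27/40.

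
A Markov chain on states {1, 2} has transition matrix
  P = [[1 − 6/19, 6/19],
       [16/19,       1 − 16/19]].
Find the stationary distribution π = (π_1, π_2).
π_1 = 8/11, π_2 = 3/11

Solve πP = π with π_1 + π_2 = 1. From πP = π: π_1 · (1 − 6/19) + π_2 · 16/19 = π_1 ⇒ π_2 · 16/19 = π_1 · 6/19 ⇒ π_2/π_1 = (6/19)/(16/19) = 3/8. Together with π_1 + π_2 = 1:
  π_1 = (16/19)/(6/19 + 16/19) = (16/19)/(22/19) = 8/11,
  π_2 = (6/19)/(6/19 + 16/19) = (6/19)/(22/19) = 3/11.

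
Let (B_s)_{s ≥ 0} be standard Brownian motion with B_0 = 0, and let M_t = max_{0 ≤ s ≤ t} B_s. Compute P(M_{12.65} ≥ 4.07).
P(M_{12.65} ≥ 4.07) = 2·P(B_{12.65} ≥ 4.07) = 2(1 − Φ(4.07/√12.65)) ≈ 0.2525

By the reflection principle for Brownian motion, P(M_t ≥ a) = 2 · P(B_t ≥ a) for a ≥ 0. Since B_t ~ N(0, t), P(B_t ≥ 4.07) = 1 − Φ(4.07/√t) = 1 − Φ(4.07/√12.65) = 1 − Φ(1.1443). So
  P(M_{12.65} ≥ 4.07) = 2(1 − Φ(1.1443)) ≈ 0.2525.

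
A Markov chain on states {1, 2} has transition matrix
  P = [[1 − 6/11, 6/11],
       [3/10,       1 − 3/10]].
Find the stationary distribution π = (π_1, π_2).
π_1 = 11/31, π_2 = 20/31

Solve πP = π with π_1 + π_2 = 1. From πP = π: π_1 · (1 − 6/11) + π_2 · 3/10 = π_1 ⇒ π_2 · 3/10 = π_1 · 6/11 ⇒ π_2/π_1 = (6/11)/(3/10) = 20/11. Together with π_1 + π_2 = 1:
  π_1 = (3/10)/(6/11 + 3/10) = (3/10)/(93/110) = 11/31,
  π_2 = (6/11)/(6/11 + 3/10) = (6/11)/(93/110) = 20/31.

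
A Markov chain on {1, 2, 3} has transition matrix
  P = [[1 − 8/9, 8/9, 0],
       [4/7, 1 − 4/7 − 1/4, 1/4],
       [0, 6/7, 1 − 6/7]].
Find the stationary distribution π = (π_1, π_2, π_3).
π = (108/325, 168/325, 49/325)

This is a birth-death chain on three states, which satisfies detailed balance: π_1 · P_{12} = π_2 · P_{21} and π_2 · P_{23} = π_3 · P_{32}.
From π_1 · 8/9 = π_2 · 4/7: π_2/π_1 = (8/9)/(4/7) = 14/9.
From π_2 · 1/4 = π_3 · 6/7: π_3/π_2 = (1/4)/(6/7) = 7/24.
Take π_1 proportional to 1; then unnormalized π = (1, 14/9, 49/108). Normalize by dividing by the sum 325/108:
  π = (108/325, 168/325, 49/325).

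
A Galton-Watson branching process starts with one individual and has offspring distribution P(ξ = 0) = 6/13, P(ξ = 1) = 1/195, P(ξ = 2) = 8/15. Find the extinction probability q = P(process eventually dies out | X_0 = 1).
q = 45/52

The pgf is f(s) = 6/13 + 1/195·s + 8/15·s². The extinction probability q is the smallest fixed point of f in [0, 1]. Setting s = f(s):
  8/15·s² + (1/195 − 1)·s + 6/13 = 0
  8/15·s² − (6/13 + 8/15)·s + 6/13 = 0
which factors as (s − 1)·(8/15·s − 6/13) = 0, giving roots s = 1 and s = (6/13)/(8/15) = 45/52.
Mean offspring μ = 1/195 + 2·8/15 = 209/195 > 1 (supercritical), so q < 1. The extinction probability is the smaller root: q = (6/13)/(8/15) = 45/52.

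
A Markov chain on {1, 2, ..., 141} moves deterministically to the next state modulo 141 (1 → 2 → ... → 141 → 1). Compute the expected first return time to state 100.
E[T_100 | X_0 = 100] = 141

The chain cycles deterministically, so starting at state 100 it returns in exactly 141 steps. Equivalently, the stationary distribution is uniform π_j = 1/141 for every state j, so by Kac's formula E[T_100] = 1/π_100 = 141.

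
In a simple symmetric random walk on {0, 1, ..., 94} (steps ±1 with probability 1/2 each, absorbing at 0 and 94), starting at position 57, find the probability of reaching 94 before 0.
P(hit 94 before 0) = 57/94

Let u_k = P(hit 94 before 0 | start at k). Then u_0 = 0, u_94 = 1, and u_k = u_{k-1}/2 + u_{k+1}/2 for 1 ≤ k ≤ 93. This harmonic recurrence is solved by u_k = k/94, giving u_57 = 57/94.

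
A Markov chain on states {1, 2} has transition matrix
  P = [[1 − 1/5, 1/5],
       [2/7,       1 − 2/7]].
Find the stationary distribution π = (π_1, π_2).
π_1 = 10/17, π_2 = 7/17

Solve πP = π with π_1 + π_2 = 1. From πP = π: π_1 · (1 − 1/5) + π_2 · 2/7 = π_1 ⇒ π_2 · 2/7 = π_1 · 1/5 ⇒ π_2/π_1 = (1/5)/(2/7) = 7/10. Together with π_1 + π_2 = 1:
  π_1 = (2/7)/(1/5 + 2/7) = (2/7)/(17/35) = 10/17,
  π_2 = (1/5)/(1/5 + 2/7) = (1/5)/(17/35) = 7/17.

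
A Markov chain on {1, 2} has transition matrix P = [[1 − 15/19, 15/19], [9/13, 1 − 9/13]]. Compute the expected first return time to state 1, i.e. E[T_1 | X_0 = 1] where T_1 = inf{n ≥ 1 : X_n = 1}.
E[T_1 | X_0 = 1] = 1/π_1 = 122/57

For an irreducible recurrent Markov chain with stationary distribution π, E[T_i | X_0 = i] = 1/π_i (Kac's formula). Here π_1 = (9/13)/(15/19 + 9/13) = (9/13)/(366/247) = 57/122, so E[T_1 | X_0 = 1] = 1/π_1 = (15/19 + 9/13)/(9/13) = (366/247)/(9/13) = 122/57.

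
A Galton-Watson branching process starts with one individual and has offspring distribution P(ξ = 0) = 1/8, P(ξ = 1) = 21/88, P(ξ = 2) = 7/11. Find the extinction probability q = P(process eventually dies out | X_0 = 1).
q = 11/56

The pgf is f(s) = 1/8 + 21/88·s + 7/11·s². The extinction probability q is the smallest fixed point of f in [0, 1]. Setting s = f(s):
  7/11·s² + (21/88 − 1)·s + 1/8 = 0
  7/11·s² − (1/8 + 7/11)·s + 1/8 = 0
which factors as (s − 1)·(7/11·s − 1/8) = 0, giving roots s = 1 and s = (1/8)/(7/11) = 11/56.
Mean offspring μ = 21/88 + 2·7/11 = 133/88 > 1 (supercritical), so q < 1. The extinction probability is the smaller root: q = (1/8)/(7/11) = 11/56.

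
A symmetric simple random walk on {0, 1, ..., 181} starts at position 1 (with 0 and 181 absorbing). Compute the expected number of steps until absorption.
E[τ | X_0 = 1] = 180

Let v_k = E[τ | X_0 = k]. Boundary: v_0 = v_181 = 0. Recurrence: v_k = 1 + (v_{k-1} + v_{k+1})/2 for 1 ≤ k ≤ 180. The particular solution to v_k − (v_{k-1} + v_{k+1})/2 = 1 is v_k = −k^2. Adding homogeneous solution A + B k and matching boundaries gives v_k = k (181 − k). Substituting k = 1: v_1 = 1 · 180 = 180.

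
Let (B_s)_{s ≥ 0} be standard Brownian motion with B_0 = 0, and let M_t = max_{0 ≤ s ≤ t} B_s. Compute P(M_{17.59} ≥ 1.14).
P(M_{17.59} ≥ 1.14) = 2·P(B_{17.59} ≥ 1.14) = 2(1 − Φ(1.14/√17.59)) ≈ 0.7858

By the reflection principle for Brownian motion, P(M_t ≥ a) = 2 · P(B_t ≥ a) for a ≥ 0. Since B_t ~ N(0, t), P(B_t ≥ 1.14) = 1 − Φ(1.14/√t) = 1 − Φ(1.14/√17.59) = 1 − Φ(0.2718). So
  P(M_{17.59} ≥ 1.14) = 2(1 − Φ(0.2718)) ≈ 0.7858.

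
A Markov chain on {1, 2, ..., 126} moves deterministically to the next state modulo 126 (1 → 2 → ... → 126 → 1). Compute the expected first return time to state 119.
E[T_119 | X_0 = 119] = 126

The chain cycles deterministically, so starting at state 119 it returns in exactly 126 steps. Equivalently, the stationary distribution is uniform π_j = 1/126 for every state j, so by Kac's formula E[T_119] = 1/π_119 = 126.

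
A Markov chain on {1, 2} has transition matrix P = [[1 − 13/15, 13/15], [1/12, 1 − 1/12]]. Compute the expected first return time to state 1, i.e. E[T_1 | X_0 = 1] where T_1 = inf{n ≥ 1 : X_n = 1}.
E[T_1 | X_0 = 1] = 1/π_1 = 57/5

For an irreducible recurrent Markov chain with stationary distribution π, E[T_i | X_0 = i] = 1/π_i (Kac's formula). Here π_1 = (1/12)/(13/15 + 1/12) = (1/12)/(19/20) = 5/57, so E[T_1 | X_0 = 1] = 1/π_1 = (13/15 + 1/12)/(1/12) = (19/20)/(1/12) = 57/5.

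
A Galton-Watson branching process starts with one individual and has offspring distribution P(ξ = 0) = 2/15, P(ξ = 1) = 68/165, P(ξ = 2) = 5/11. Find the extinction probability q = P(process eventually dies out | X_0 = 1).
q = 22/75

The pgf is f(s) = 2/15 + 68/165·s + 5/11·s². The extinction probability q is the smallest fixed point of f in [0, 1]. Setting s = f(s):
  5/11·s² + (68/165 − 1)·s + 2/15 = 0
  5/11·s² − (2/15 + 5/11)·s + 2/15 = 0
which factors as (s − 1)·(5/11·s − 2/15) = 0, giving roots s = 1 and s = (2/15)/(5/11) = 22/75.
Mean offspring μ = 68/165 + 2·5/11 = 218/165 > 1 (supercritical), so q < 1. The extinction probability is the smaller root: q = (2/15)/(5/11) = 22/75.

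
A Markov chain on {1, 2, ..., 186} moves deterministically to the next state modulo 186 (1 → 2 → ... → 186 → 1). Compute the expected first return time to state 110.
E[T_110 | X_0 = 110] = 186

The chain cycles deterministically, so starting at state 110 it returns in exactly 186 steps. Equivalently, the stationary distribution is uniform π_j = 1/186 for every state j, so by Kac's formula E[T_110] = 1/π_110 = 186.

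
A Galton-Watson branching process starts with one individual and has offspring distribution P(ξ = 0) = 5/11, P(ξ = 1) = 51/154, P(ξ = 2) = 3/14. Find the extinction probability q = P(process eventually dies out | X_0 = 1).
q = 1

Mean offspring μ = 0·5/11 + 1·51/154 + 2·3/14 = 117/154 ≤ 1. For μ ≤ 1 with offspring not concentrated at 1, the Galton-Watson process goes extinct almost surely, so q = 1.
(Algebraic check: The pgf is f(s) = 5/11 + 51/154·s + 3/14·s². The extinction probability q is the smallest fixed point of f in [0, 1]. Setting s = f(s):
  3/14·s² + (51/154 − 1)·s + 5/11 = 0
  3/14·s² − (5/11 + 3/14)·s + 5/11 = 0
which factors as (s − 1)·(3/14·s − 5/11) = 0, giving roots s = 1 and s = (5/11)/(3/14) = 70/33. Since 70/33 ≥ 1, the smallest root in [0, 1] is s = 1.)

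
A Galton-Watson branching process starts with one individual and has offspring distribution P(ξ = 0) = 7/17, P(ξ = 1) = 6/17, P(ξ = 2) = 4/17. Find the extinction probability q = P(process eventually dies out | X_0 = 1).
q = 1

Mean offspring μ = 0·7/17 + 1·6/17 + 2·4/17 = 14/17 ≤ 1. For μ ≤ 1 with offspring not concentrated at 1, the Galton-Watson process goes extinct almost surely, so q = 1.
(Algebraic check: The pgf is f(s) = 7/17 + 6/17·s + 4/17·s². The extinction probability q is the smallest fixed point of f in [0, 1]. Setting s = f(s):
  4/17·s² + (6/17 − 1)·s + 7/17 = 0
  4/17·s² − (7/17 + 4/17)·s + 7/17 = 0
which factors as (s − 1)·(4/17·s − 7/17) = 0, giving roots s = 1 and s = (7/17)/(4/17) = 7/4. Since 7/4 ≥ 1, the smallest root in [0, 1] is s = 1.)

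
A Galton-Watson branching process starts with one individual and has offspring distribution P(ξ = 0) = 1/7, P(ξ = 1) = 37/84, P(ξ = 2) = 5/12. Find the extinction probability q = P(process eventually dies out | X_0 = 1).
q = 12/35

The pgf is f(s) = 1/7 + 37/84·s + 5/12·s². The extinction probability q is the smallest fixed point of f in [0, 1]. Setting s = f(s):
  5/12·s² + (37/84 − 1)·s + 1/7 = 0
  5/12·s² − (1/7 + 5/12)·s + 1/7 = 0
which factors as (s − 1)·(5/12·s − 1/7) = 0, giving roots s = 1 and s = (1/7)/(5/12) = 12/35.
Mean offspring μ = 37/84 + 2·5/12 = 107/84 > 1 (supercritical), so q < 1. The extinction probability is the smaller root: q = (1/7)/(5/12) = 12/35.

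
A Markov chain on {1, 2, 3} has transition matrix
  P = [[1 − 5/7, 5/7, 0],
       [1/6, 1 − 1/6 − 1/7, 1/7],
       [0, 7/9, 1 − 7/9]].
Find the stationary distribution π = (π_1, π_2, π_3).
π = (343/2083, 1470/2083, 270/2083)

This is a birth-death chain on three states, which satisfies detailed balance: π_1 · P_{12} = π_2 · P_{21} and π_2 · P_{23} = π_3 · P_{32}.
From π_1 · 5/7 = π_2 · 1/6: π_2/π_1 = (5/7)/(1/6) = 30/7.
From π_2 · 1/7 = π_3 · 7/9: π_3/π_2 = (1/7)/(7/9) = 9/49.
Take π_1 proportional to 1; then unnormalized π = (1, 30/7, 270/343). Normalize by dividing by the sum 2083/343:
  π = (343/2083, 1470/2083, 270/2083).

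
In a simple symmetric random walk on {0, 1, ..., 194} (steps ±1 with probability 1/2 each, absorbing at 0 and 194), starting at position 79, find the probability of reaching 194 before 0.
P(hit 194 before 0) = 79/194

Let u_k = P(hit 194 before 0 | start at k). Then u_0 = 0, u_194 = 1, and u_k = u_{k-1}/2 + u_{k+1}/2 for 1 ≤ k ≤ 193. This harmonic recurrence is solved by u_k = k/194, giving u_79 = 79/194.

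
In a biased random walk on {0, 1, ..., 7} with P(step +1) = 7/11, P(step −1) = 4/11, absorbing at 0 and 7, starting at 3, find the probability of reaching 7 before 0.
P(hit 7 before 0) = (1 − (4/7)^3) / (1 − (4/7)^7) = 223293/269053

Let u_k denote P(reach 7 before 0 | start at k). Boundary: u_0 = 0, u_7 = 1. Recurrence: u_k = 7/11·u_{k+1} + 4/11·u_{k-1} for 1 ≤ k ≤ 6. Try u_k = A + B·r^k with r = q/p = (4/11)/(7/11) = 4/7. Substitution satisfies the recurrence; boundary conditions give:
  u_k = (1 − r^k) / (1 − r^N) = (1 − (4/7)^3) / (1 − (4/7)^7) = 223293/269053.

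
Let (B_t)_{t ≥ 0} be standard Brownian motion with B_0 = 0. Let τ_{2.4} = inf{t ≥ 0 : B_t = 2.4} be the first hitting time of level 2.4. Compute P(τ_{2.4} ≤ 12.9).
P(τ_{2.4} ≤ 12.9) = 2(1 − Φ(2.4/√12.9)) = 2(1 − Φ(0.6682)) ≈ 0.5040

By the reflection principle for standard BM, P(τ_b ≤ t) = 2 · P(B_t ≥ b). Since B_t ~ N(0, t), P(B_t ≥ 2.4) = 1 − Φ(2.4/√t) = 1 − Φ(2.4/√12.9) = 1 − Φ(0.6682) ≈ 0.25200. Doubling: P(τ_{2.4} ≤ 12.9) ≈ 2 · 0.25200 = 0.50400 ≈ 0.5040.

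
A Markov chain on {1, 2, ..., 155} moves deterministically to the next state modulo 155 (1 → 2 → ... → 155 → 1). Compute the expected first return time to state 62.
E[T_62 | X_0 = 62] = 155

The chain cycles deterministically, so starting at state 62 it returns in exactly 155 steps. Equivalently, the stationary distribution is uniform π_j = 1/155 for every state j, so by Kac's formula E[T_62] = 1/π_62 = 155.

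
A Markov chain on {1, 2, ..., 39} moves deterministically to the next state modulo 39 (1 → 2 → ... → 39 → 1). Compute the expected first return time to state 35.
E[T_35 | X_0 = 35] = 39

The chain cycles deterministically, so starting at state 35 it returns in exactly 39 steps. Equivalently, the stationary distribution is uniform π_j = 1/39 for every state j, so by Kac's formula E[T_35] = 1/π_35 = 39.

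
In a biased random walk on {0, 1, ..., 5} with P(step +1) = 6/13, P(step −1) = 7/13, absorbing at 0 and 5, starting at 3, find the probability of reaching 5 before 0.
P(hit 5 before 0) = (1 − (7/6)^3) / (1 − (7/6)^5) = 4572/9031

Let u_k denote P(reach 5 before 0 | start at k). Boundary: u_0 = 0, u_5 = 1. Recurrence: u_k = 6/13·u_{k+1} + 7/13·u_{k-1} for 1 ≤ k ≤ 4. Try u_k = A + B·r^k with r = q/p = (7/13)/(6/13) = 7/6. Substitution satisfies the recurrence; boundary conditions give:
  u_k = (1 − r^k) / (1 − r^N) = (1 − (7/6)^3) / (1 − (7/6)^5) = 4572/9031.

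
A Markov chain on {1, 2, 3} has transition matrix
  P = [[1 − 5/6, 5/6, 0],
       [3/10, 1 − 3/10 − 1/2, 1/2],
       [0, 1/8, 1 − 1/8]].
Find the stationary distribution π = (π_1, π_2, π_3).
π = (9/134, 25/134, 50/67)

This is a birth-death chain on three states, which satisfies detailed balance: π_1 · P_{12} = π_2 · P_{21} and π_2 · P_{23} = π_3 · P_{32}.
From π_1 · 5/6 = π_2 · 3/10: π_2/π_1 = (5/6)/(3/10) = 25/9.
From π_2 · 1/2 = π_3 · 1/8: π_3/π_2 = (1/2)/(1/8) = 4.
Take π_1 proportional to 1; then unnormalized π = (1, 25/9, 100/9). Normalize by dividing by the sum 134/9:
  π = (9/134, 25/134, 50/67).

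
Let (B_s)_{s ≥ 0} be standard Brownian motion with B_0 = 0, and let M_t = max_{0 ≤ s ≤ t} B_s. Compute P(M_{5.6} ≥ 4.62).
P(M_{5.6} ≥ 4.62) = 2·P(B_{5.6} ≥ 4.62) = 2(1 − Φ(4.62/√5.6)) ≈ 0.0509

By the reflection principle for Brownian motion, P(M_t ≥ a) = 2 · P(B_t ≥ a) for a ≥ 0. Since B_t ~ N(0, t), P(B_t ≥ 4.62) = 1 − Φ(4.62/√t) = 1 − Φ(4.62/√5.6) = 1 − Φ(1.9523). So
  P(M_{5.6} ≥ 4.62) = 2(1 − Φ(1.9523)) ≈ 0.0509.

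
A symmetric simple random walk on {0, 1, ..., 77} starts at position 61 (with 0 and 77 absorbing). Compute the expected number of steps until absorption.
E[τ | X_0 = 61] = 976

Let v_k = E[τ | X_0 = k]. Boundary: v_0 = v_77 = 0. Recurrence: v_k = 1 + (v_{k-1} + v_{k+1})/2 for 1 ≤ k ≤ 76. The particular solution to v_k − (v_{k-1} + v_{k+1})/2 = 1 is v_k = −k^2. Adding homogeneous solution A + B k and matching boundaries gives v_k = k (77 − k). Substituting k = 61: v_61 = 61 · 16 = 976.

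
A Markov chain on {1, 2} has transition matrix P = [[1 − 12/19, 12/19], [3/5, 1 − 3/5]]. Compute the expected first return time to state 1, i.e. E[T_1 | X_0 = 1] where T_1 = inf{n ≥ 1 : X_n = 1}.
E[T_1 | X_0 = 1] = 1/π_1 = 39/19

For an irreducible recurrent Markov chain with stationary distribution π, E[T_i | X_0 = i] = 1/π_i (Kac's formula). Here π_1 = (3/5)/(12/19 + 3/5) = (3/5)/(117/95) = 19/39, so E[T_1 | X_0 = 1] = 1/π_1 = (12/19 + 3/5)/(3/5) = (117/95)/(3/5) = 39/19.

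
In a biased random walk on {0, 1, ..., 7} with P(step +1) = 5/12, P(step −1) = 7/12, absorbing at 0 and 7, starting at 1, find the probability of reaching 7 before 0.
P(hit 7 before 0) = (1 − (7/5)^1) / (1 − (7/5)^7) = 15625/372709

Let u_k denote P(reach 7 before 0 | start at k). Boundary: u_0 = 0, u_7 = 1. Recurrence: u_k = 5/12·u_{k+1} + 7/12·u_{k-1} for 1 ≤ k ≤ 6. Try u_k = A + B·r^k with r = q/p = (7/12)/(5/12) = 7/5. Substitution satisfies the recurrence; boundary conditions give:
  u_k = (1 − r^k) / (1 − r^N) = (1 − (7/5)^1) / (1 − (7/5)^7) = 15625/372709.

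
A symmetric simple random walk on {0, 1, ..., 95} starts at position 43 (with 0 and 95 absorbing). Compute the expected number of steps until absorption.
E[τ | X_0 = 43] = 2236

Let v_k = E[τ | X_0 = k]. Boundary: v_0 = v_95 = 0. Recurrence: v_k = 1 + (v_{k-1} + v_{k+1})/2 for 1 ≤ k ≤ 94. The particular solution to v_k − (v_{k-1} + v_{k+1})/2 = 1 is v_k = −k^2. Adding homogeneous solution A + B k and matching boundaries gives v_k = k (95 − k). Substituting k = 43: v_43 = 43 · 52 = 2236.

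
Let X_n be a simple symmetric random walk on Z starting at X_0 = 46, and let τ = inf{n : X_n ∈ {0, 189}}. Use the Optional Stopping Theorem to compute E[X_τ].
E[X_τ] = 46

X_n is a martingale and τ is a bounded-mean stopping time (indeed τ is finite a.s. with bounded expectation since the walk is in a bounded region). By the OST, E[X_τ] = E[X_0] = 46. Equivalently: E[X_τ] = 189 · P(hit 189 first) + 0 · P(hit 0 first) = 189 · (46/189) = 46.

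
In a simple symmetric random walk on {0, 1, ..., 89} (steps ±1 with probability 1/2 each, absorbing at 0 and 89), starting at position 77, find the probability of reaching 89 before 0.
P(hit 89 before 0) = 77/89

Let u_k = P(hit 89 before 0 | start at k). Then u_0 = 0, u_89 = 1, and u_k = u_{k-1}/2 + u_{k+1}/2 for 1 ≤ k ≤ 88. This harmonic recurrence is solved by u_k = k/89, giving u_77 = 77/89.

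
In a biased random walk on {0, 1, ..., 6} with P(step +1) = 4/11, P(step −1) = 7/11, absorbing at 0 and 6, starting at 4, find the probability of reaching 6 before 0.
P(hit 6 before 0) = (1 − (7/4)^4) / (1 − (7/4)^6) = 1040/3441

Let u_k denote P(reach 6 before 0 | start at k). Boundary: u_0 = 0, u_6 = 1. Recurrence: u_k = 4/11·u_{k+1} + 7/11·u_{k-1} for 1 ≤ k ≤ 5. Try u_k = A + B·r^k with r = q/p = (7/11)/(4/11) = 7/4. Substitution satisfies the recurrence; boundary conditions give:
  u_k = (1 − r^k) / (1 − r^N) = (1 − (7/4)^4) / (1 − (7/4)^6) = 1040/3441.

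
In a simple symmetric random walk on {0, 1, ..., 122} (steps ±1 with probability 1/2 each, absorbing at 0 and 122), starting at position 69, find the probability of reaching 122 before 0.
P(hit 122 before 0) = 69/122

Let u_k = P(hit 122 before 0 | start at k). Then u_0 = 0, u_122 = 1, and u_k = u_{k-1}/2 + u_{k+1}/2 for 1 ≤ k ≤ 121. This harmonic recurrence is solved by u_k = k/122, giving u_69 = 69/122.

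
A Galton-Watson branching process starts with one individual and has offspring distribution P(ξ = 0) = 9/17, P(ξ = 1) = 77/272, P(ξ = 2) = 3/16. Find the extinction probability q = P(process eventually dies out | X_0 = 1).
q = 1

Mean offspring μ = 0·9/17 + 1·77/272 + 2·3/16 = 179/272 ≤ 1. For μ ≤ 1 with offspring not concentrated at 1, the Galton-Watson process goes extinct almost surely, so q = 1.
(Algebraic check: The pgf is f(s) = 9/17 + 77/272·s + 3/16·s². The extinction probability q is the smallest fixed point of f in [0, 1]. Setting s = f(s):
  3/16·s² + (77/272 − 1)·s + 9/17 = 0
  3/16·s² − (9/17 + 3/16)·s + 9/17 = 0
which factors as (s − 1)·(3/16·s − 9/17) = 0, giving roots s = 1 and s = (9/17)/(3/16) = 48/17. Since 48/17 ≥ 1, the smallest root in [0, 1] is s = 1.)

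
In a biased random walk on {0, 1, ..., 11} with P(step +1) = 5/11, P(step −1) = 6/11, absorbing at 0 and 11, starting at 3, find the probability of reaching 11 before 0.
P(hit 11 before 0) = (1 − (6/5)^3) / (1 − (6/5)^11) = 35546875/313968931

Let u_k denote P(reach 11 before 0 | start at k). Boundary: u_0 = 0, u_11 = 1. Recurrence: u_k = 5/11·u_{k+1} + 6/11·u_{k-1} for 1 ≤ k ≤ 10. Try u_k = A + B·r^k with r = q/p = (6/11)/(5/11) = 6/5. Substitution satisfies the recurrence; boundary conditions give:
  u_k = (1 − r^k) / (1 − r^N) = (1 − (6/5)^3) / (1 − (6/5)^11) = 35546875/313968931.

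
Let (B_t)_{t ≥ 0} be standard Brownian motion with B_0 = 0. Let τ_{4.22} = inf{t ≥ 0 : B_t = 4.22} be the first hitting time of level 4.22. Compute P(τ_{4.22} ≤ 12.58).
P(τ_{4.22} ≤ 12.58) = 2(1 − Φ(4.22/√12.58)) = 2(1 − Φ(1.1898)) ≈ 0.2341

By the reflection principle for standard BM, P(τ_b ≤ t) = 2 · P(B_t ≥ b). Since B_t ~ N(0, t), P(B_t ≥ 4.22) = 1 − Φ(4.22/√t) = 1 − Φ(4.22/√12.58) = 1 − Φ(1.1898) ≈ 0.11706. Doubling: P(τ_{4.22} ≤ 12.58) ≈ 2 · 0.11706 = 0.23412 ≈ 0.2341.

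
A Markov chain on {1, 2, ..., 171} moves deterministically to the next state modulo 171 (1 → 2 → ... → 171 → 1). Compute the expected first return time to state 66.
E[T_66 | X_0 = 66] = 171

The chain cycles deterministically, so starting at state 66 it returns in exactly 171 steps. Equivalently, the stationary distribution is uniform π_j = 1/171 for every state j, so by Kac's formula E[T_66] = 1/π_66 = 171.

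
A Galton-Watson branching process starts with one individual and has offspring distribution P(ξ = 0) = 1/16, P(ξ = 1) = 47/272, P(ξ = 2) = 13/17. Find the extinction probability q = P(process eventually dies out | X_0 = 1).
q = 17/208

The pgf is f(s) = 1/16 + 47/272·s + 13/17·s². The extinction probability q is the smallest fixed point of f in [0, 1]. Setting s = f(s):
  13/17·s² + (47/272 − 1)·s + 1/16 = 0
  13/17·s² − (1/16 + 13/17)·s + 1/16 = 0
which factors as (s − 1)·(13/17·s − 1/16) = 0, giving roots s = 1 and s = (1/16)/(13/17) = 17/208.
Mean offspring μ = 47/272 + 2·13/17 = 463/272 > 1 (supercritical), so q < 1. The extinction probability is the smaller root: q = (1/16)/(13/17) = 17/208.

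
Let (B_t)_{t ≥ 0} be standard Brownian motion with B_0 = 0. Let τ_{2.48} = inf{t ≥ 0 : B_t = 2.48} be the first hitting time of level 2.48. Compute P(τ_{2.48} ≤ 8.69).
P(τ_{2.48} ≤ 8.69) = 2(1 − Φ(2.48/√8.69)) = 2(1 − Φ(0.8413)) ≈ 0.4002

By the reflection principle for standard BM, P(τ_b ≤ t) = 2 · P(B_t ≥ b). Since B_t ~ N(0, t), P(B_t ≥ 2.48) = 1 − Φ(2.48/√t) = 1 − Φ(2.48/√8.69) = 1 − Φ(0.8413) ≈ 0.20009. Doubling: P(τ_{2.48} ≤ 8.69) ≈ 2 · 0.20009 = 0.40018 ≈ 0.4002.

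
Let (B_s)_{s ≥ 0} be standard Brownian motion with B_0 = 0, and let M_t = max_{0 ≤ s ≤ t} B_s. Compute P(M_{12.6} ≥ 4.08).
P(M_{12.6} ≥ 4.08) = 2·P(B_{12.6} ≥ 4.08) = 2(1 − Φ(4.08/√12.6)) ≈ 0.2504

By the reflection principle for Brownian motion, P(M_t ≥ a) = 2 · P(B_t ≥ a) for a ≥ 0. Since B_t ~ N(0, t), P(B_t ≥ 4.08) = 1 − Φ(4.08/√t) = 1 − Φ(4.08/√12.6) = 1 − Φ(1.1494). So
  P(M_{12.6} ≥ 4.08) = 2(1 − Φ(1.1494)) ≈ 0.2504.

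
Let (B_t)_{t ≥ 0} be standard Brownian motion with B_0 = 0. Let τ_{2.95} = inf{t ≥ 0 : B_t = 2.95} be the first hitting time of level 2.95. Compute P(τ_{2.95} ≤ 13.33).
P(τ_{2.95} ≤ 13.33) = 2(1 − Φ(2.95/√13.33)) = 2(1 − Φ(0.8080)) ≈ 0.4191

By the reflection principle for standard BM, P(τ_b ≤ t) = 2 · P(B_t ≥ b). Since B_t ~ N(0, t), P(B_t ≥ 2.95) = 1 − Φ(2.95/√t) = 1 − Φ(2.95/√13.33) = 1 − Φ(0.8080) ≈ 0.20955. Doubling: P(τ_{2.95} ≤ 13.33) ≈ 2 · 0.20955 = 0.41910 ≈ 0.4191.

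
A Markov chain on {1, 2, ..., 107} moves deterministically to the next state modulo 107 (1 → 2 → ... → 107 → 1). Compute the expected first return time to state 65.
E[T_65 | X_0 = 65] = 107

The chain cycles deterministically, so starting at state 65 it returns in exactly 107 steps. Equivalently, the stationary distribution is uniform π_j = 1/107 for every state j, so by Kac's formula E[T_65] = 1/π_65 = 107.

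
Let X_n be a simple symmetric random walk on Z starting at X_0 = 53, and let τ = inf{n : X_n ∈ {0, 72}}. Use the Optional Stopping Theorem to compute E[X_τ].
E[X_τ] = 53

X_n is a martingale and τ is a bounded-mean stopping time (indeed τ is finite a.s. with bounded expectation since the walk is in a bounded region). By the OST, E[X_τ] = E[X_0] = 53. Equivalently: E[X_τ] = 72 · P(hit 72 first) + 0 · P(hit 0 first) = 72 · (53/72) = 53.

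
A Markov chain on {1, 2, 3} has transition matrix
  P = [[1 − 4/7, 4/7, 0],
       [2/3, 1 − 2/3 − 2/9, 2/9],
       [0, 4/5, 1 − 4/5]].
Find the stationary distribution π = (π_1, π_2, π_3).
π = (21/44, 9/22, 5/44)

This is a birth-death chain on three states, which satisfies detailed balance: π_1 · P_{12} = π_2 · P_{21} and π_2 · P_{23} = π_3 · P_{32}.
From π_1 · 4/7 = π_2 · 2/3: π_2/π_1 = (4/7)/(2/3) = 6/7.
From π_2 · 2/9 = π_3 · 4/5: π_3/π_2 = (2/9)/(4/5) = 5/18.
Take π_1 proportional to 1; then unnormalized π = (1, 6/7, 5/21). Normalize by dividing by the sum 44/21:
  π = (21/44, 9/22, 5/44).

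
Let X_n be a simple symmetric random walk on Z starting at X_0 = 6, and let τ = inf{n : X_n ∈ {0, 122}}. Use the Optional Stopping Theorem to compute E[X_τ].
E[X_τ] = 6

X_n is a martingale and τ is a bounded-mean stopping time (indeed τ is finite a.s. with bounded expectation since the walk is in a bounded region). By the OST, E[X_τ] = E[X_0] = 6. Equivalently: E[X_τ] = 122 · P(hit 122 first) + 0 · P(hit 0 first) = 122 · (6/122) = 6.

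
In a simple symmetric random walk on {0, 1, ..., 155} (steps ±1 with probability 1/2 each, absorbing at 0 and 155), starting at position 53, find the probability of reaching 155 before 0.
P(hit 155 before 0) = 53/155

Let u_k = P(hit 155 before 0 | start at k). Then u_0 = 0, u_155 = 1, and u_k = u_{k-1}/2 + u_{k+1}/2 for 1 ≤ k ≤ 154. This harmonic recurrence is solved by u_k = k/155, giving u_53 = 53/155.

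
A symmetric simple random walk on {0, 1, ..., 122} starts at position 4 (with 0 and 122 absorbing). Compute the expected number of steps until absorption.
E[τ | X_0 = 4] = 472

Let v_k = E[τ | X_0 = k]. Boundary: v_0 = v_122 = 0. Recurrence: v_k = 1 + (v_{k-1} + v_{k+1})/2 for 1 ≤ k ≤ 121. The particular solution to v_k − (v_{k-1} + v_{k+1})/2 = 1 is v_k = −k^2. Adding homogeneous solution A + B k and matching boundaries gives v_k = k (122 − k). Substituting k = 4: v_4 = 4 · 118 = 472.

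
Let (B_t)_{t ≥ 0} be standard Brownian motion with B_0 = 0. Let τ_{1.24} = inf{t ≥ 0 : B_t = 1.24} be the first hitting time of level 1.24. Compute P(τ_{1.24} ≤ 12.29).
P(τ_{1.24} ≤ 12.29) = 2(1 − Φ(1.24/√12.29)) = 2(1 − Φ(0.3537)) ≈ 0.7236

By the reflection principle for standard BM, P(τ_b ≤ t) = 2 · P(B_t ≥ b). Since B_t ~ N(0, t), P(B_t ≥ 1.24) = 1 − Φ(1.24/√t) = 1 − Φ(1.24/√12.29) = 1 − Φ(0.3537) ≈ 0.36178. Doubling: P(τ_{1.24} ≤ 12.29) ≈ 2 · 0.36178 = 0.72356 ≈ 0.7236.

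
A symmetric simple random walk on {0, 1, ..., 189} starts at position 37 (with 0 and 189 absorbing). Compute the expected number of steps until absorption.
E[τ | X_0 = 37] = 5624

Let v_k = E[τ | X_0 = k]. Boundary: v_0 = v_189 = 0. Recurrence: v_k = 1 + (v_{k-1} + v_{k+1})/2 for 1 ≤ k ≤ 188. The particular solution to v_k − (v_{k-1} + v_{k+1})/2 = 1 is v_k = −k^2. Adding homogeneous solution A + B k and matching boundaries gives v_k = k (189 − k). Substituting k = 37: v_37 = 37 · 152 = 5624.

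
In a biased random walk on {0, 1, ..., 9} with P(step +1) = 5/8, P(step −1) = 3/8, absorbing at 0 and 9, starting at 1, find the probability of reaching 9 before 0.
P(hit 9 before 0) = (1 − (3/5)^1) / (1 − (3/5)^9) = 390625/966721

Let u_k denote P(reach 9 before 0 | start at k). Boundary: u_0 = 0, u_9 = 1. Recurrence: u_k = 5/8·u_{k+1} + 3/8·u_{k-1} for 1 ≤ k ≤ 8. Try u_k = A + B·r^k with r = q/p = (3/8)/(5/8) = 3/5. Substitution satisfies the recurrence; boundary conditions give:
  u_k = (1 − r^k) / (1 − r^N) = (1 − (3/5)^1) / (1 − (3/5)^9) = 390625/966721.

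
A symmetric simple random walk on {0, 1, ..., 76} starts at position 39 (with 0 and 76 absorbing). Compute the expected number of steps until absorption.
E[τ | X_0 = 39] = 1443

Let v_k = E[τ | X_0 = k]. Boundary: v_0 = v_76 = 0. Recurrence: v_k = 1 + (v_{k-1} + v_{k+1})/2 for 1 ≤ k ≤ 75. The particular solution to v_k − (v_{k-1} + v_{k+1})/2 = 1 is v_k = −k^2. Adding homogeneous solution A + B k and matching boundaries gives v_k = k (76 − k). Substituting k = 39: v_39 = 39 · 37 = 1443.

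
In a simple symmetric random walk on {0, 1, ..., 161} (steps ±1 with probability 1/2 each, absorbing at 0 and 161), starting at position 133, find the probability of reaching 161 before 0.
P(hit 161 before 0) = 133/161 = 19/23

Let u_k = P(hit 161 before 0 | start at k). Then u_0 = 0, u_161 = 1, and u_k = u_{k-1}/2 + u_{k+1}/2 for 1 ≤ k ≤ 160. This harmonic recurrence is solved by u_k = k/161, giving u_133 = 133/161 = 19/23.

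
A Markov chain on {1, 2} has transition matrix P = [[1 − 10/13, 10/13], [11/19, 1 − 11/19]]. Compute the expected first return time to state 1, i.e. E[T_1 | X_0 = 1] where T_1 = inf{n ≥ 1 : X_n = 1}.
E[T_1 | X_0 = 1] = 1/π_1 = 333/143

For an irreducible recurrent Markov chain with stationary distribution π, E[T_i | X_0 = i] = 1/π_i (Kac's formula). Here π_1 = (11/19)/(10/13 + 11/19) = (11/19)/(333/247) = 143/333, so E[T_1 | X_0 = 1] = 1/π_1 = (10/13 + 11/19)/(11/19) = (333/247)/(11/19) = 333/143.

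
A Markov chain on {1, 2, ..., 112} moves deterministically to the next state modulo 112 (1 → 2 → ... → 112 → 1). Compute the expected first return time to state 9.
E[T_9 | X_0 = 9] = 112

The chain cycles deterministically, so starting at state 9 it returns in exactly 112 steps. Equivalently, the stationary distribution is uniform π_j = 1/112 for every state j, so by Kac's formula E[T_9] = 1/π_9 = 112.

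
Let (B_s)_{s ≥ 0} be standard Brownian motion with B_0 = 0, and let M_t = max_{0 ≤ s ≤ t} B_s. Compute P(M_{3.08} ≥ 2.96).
P(M_{3.08} ≥ 2.96) = 2·P(B_{3.08} ≥ 2.96) = 2(1 − Φ(2.96/√3.08)) ≈ 0.0917

By the reflection principle for Brownian motion, P(M_t ≥ a) = 2 · P(B_t ≥ a) for a ≥ 0. Since B_t ~ N(0, t), P(B_t ≥ 2.96) = 1 − Φ(2.96/√t) = 1 − Φ(2.96/√3.08) = 1 − Φ(1.6866). So
  P(M_{3.08} ≥ 2.96) = 2(1 − Φ(1.6866)) ≈ 0.0917.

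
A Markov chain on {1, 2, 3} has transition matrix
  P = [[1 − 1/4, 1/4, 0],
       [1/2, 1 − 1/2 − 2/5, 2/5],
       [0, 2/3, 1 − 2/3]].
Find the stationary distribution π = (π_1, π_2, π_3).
π = (5/9, 5/18, 1/6)

This is a birth-death chain on three states, which satisfies detailed balance: π_1 · P_{12} = π_2 · P_{21} and π_2 · P_{23} = π_3 · P_{32}.
From π_1 · 1/4 = π_2 · 1/2: π_2/π_1 = (1/4)/(1/2) = 1/2.
From π_2 · 2/5 = π_3 · 2/3: π_3/π_2 = (2/5)/(2/3) = 3/5.
Take π_1 proportional to 1; then unnormalized π = (1, 1/2, 3/10). Normalize by dividing by the sum 9/5:
  π = (5/9, 5/18, 1/6).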